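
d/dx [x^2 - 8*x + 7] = 2*x - 8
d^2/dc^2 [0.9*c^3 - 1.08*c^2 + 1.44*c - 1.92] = 5.4*c - 2.16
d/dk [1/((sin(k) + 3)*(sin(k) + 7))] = -2*(sin(k) + 5)*cos(k)/((sin(k) + 3)^2*(sin(k) + 7)^2)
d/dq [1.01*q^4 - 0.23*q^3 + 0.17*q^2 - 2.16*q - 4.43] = 4.04*q^3 - 0.69*q^2 + 0.34*q - 2.16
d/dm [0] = 0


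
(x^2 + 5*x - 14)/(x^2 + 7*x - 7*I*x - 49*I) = (x - 2)/(x - 7*I)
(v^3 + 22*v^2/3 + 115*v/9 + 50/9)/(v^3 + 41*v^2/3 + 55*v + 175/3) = (v + 2/3)/(v + 7)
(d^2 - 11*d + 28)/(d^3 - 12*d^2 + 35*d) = (d - 4)/(d*(d - 5))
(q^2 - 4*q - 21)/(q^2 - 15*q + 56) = (q + 3)/(q - 8)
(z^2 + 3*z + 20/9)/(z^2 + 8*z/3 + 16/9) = (3*z + 5)/(3*z + 4)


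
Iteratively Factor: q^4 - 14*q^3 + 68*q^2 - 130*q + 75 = (q - 1)*(q^3 - 13*q^2 + 55*q - 75) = (q - 3)*(q - 1)*(q^2 - 10*q + 25) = (q - 5)*(q - 3)*(q - 1)*(q - 5)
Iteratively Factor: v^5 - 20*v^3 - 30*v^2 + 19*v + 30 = (v + 2)*(v^4 - 2*v^3 - 16*v^2 + 2*v + 15) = (v - 1)*(v + 2)*(v^3 - v^2 - 17*v - 15) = (v - 5)*(v - 1)*(v + 2)*(v^2 + 4*v + 3) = (v - 5)*(v - 1)*(v + 2)*(v + 3)*(v + 1)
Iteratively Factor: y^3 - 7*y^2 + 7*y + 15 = (y - 5)*(y^2 - 2*y - 3) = (y - 5)*(y + 1)*(y - 3)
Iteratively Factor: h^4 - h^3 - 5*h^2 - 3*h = (h + 1)*(h^3 - 2*h^2 - 3*h) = h*(h + 1)*(h^2 - 2*h - 3) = h*(h + 1)^2*(h - 3)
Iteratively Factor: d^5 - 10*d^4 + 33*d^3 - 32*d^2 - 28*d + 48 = (d - 2)*(d^4 - 8*d^3 + 17*d^2 + 2*d - 24) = (d - 4)*(d - 2)*(d^3 - 4*d^2 + d + 6) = (d - 4)*(d - 3)*(d - 2)*(d^2 - d - 2) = (d - 4)*(d - 3)*(d - 2)*(d + 1)*(d - 2)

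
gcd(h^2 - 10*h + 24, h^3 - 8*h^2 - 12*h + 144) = h - 6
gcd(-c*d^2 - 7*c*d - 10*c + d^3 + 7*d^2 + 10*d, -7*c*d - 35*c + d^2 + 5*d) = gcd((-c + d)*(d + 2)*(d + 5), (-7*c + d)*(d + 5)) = d + 5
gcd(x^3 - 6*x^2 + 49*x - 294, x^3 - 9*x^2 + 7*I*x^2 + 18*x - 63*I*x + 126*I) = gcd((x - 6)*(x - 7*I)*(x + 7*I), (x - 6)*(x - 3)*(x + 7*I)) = x^2 + x*(-6 + 7*I) - 42*I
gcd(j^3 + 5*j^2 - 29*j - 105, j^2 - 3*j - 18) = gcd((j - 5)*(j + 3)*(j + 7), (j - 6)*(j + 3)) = j + 3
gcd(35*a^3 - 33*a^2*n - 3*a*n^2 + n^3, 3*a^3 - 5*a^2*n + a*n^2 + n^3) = a - n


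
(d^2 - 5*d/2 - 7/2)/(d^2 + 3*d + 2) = (d - 7/2)/(d + 2)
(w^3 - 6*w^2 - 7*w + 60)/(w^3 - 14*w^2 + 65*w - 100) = (w + 3)/(w - 5)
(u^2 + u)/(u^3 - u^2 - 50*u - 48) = u/(u^2 - 2*u - 48)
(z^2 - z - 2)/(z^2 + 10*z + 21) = (z^2 - z - 2)/(z^2 + 10*z + 21)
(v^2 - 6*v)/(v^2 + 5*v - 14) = v*(v - 6)/(v^2 + 5*v - 14)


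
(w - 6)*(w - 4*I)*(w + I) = w^3 - 6*w^2 - 3*I*w^2 + 4*w + 18*I*w - 24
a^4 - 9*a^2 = a^2*(a - 3)*(a + 3)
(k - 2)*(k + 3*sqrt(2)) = k^2 - 2*k + 3*sqrt(2)*k - 6*sqrt(2)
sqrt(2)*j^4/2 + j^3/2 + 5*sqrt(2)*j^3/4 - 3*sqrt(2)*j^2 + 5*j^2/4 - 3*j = j*(j - 3/2)*(j + 4)*(sqrt(2)*j/2 + 1/2)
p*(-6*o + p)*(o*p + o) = -6*o^2*p^2 - 6*o^2*p + o*p^3 + o*p^2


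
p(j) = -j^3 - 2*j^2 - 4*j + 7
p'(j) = -3*j^2 - 4*j - 4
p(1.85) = -13.58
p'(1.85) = -21.67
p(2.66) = -36.61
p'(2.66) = -35.87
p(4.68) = -158.03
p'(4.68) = -88.43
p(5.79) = -277.31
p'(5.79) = -127.73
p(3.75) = -88.86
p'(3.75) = -61.19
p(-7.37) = 328.16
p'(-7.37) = -137.47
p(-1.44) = 11.60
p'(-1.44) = -4.46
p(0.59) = 3.74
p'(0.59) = -7.40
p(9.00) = -920.00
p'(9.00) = -283.00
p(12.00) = -2057.00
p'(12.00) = -484.00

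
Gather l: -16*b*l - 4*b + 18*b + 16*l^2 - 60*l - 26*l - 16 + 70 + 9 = 14*b + 16*l^2 + l*(-16*b - 86) + 63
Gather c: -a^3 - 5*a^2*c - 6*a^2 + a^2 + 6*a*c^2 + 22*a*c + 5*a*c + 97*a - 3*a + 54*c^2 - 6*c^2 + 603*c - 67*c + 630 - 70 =-a^3 - 5*a^2 + 94*a + c^2*(6*a + 48) + c*(-5*a^2 + 27*a + 536) + 560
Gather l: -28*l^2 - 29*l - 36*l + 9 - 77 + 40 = -28*l^2 - 65*l - 28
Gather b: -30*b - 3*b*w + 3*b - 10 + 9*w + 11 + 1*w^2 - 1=b*(-3*w - 27) + w^2 + 9*w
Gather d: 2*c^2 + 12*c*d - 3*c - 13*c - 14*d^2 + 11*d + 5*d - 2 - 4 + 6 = 2*c^2 - 16*c - 14*d^2 + d*(12*c + 16)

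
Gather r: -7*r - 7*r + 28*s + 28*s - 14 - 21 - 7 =-14*r + 56*s - 42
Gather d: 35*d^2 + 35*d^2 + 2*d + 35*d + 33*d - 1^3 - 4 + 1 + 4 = 70*d^2 + 70*d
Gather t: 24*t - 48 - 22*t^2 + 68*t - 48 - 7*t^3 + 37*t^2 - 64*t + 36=-7*t^3 + 15*t^2 + 28*t - 60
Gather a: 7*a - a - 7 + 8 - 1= 6*a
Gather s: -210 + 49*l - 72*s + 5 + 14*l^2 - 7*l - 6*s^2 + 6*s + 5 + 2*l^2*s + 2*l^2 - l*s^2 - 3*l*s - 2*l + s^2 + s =16*l^2 + 40*l + s^2*(-l - 5) + s*(2*l^2 - 3*l - 65) - 200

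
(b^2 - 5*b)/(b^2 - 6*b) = (b - 5)/(b - 6)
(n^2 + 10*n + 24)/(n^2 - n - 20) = (n + 6)/(n - 5)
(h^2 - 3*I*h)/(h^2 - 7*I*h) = (h - 3*I)/(h - 7*I)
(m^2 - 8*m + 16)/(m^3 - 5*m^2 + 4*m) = (m - 4)/(m*(m - 1))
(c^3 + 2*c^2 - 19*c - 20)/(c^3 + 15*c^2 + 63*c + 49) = (c^2 + c - 20)/(c^2 + 14*c + 49)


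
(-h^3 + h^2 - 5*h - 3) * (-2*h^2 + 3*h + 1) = 2*h^5 - 5*h^4 + 12*h^3 - 8*h^2 - 14*h - 3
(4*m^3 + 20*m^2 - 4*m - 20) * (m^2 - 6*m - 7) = 4*m^5 - 4*m^4 - 152*m^3 - 136*m^2 + 148*m + 140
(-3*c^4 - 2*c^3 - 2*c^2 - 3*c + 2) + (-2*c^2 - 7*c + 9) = -3*c^4 - 2*c^3 - 4*c^2 - 10*c + 11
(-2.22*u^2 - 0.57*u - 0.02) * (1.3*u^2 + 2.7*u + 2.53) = -2.886*u^4 - 6.735*u^3 - 7.1816*u^2 - 1.4961*u - 0.0506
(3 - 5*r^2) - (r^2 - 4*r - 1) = -6*r^2 + 4*r + 4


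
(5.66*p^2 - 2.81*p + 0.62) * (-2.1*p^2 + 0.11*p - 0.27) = -11.886*p^4 + 6.5236*p^3 - 3.1393*p^2 + 0.8269*p - 0.1674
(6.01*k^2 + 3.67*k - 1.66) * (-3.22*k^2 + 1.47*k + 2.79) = -19.3522*k^4 - 2.9827*k^3 + 27.508*k^2 + 7.7991*k - 4.6314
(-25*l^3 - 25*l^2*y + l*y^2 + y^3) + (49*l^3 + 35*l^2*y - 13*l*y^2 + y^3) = 24*l^3 + 10*l^2*y - 12*l*y^2 + 2*y^3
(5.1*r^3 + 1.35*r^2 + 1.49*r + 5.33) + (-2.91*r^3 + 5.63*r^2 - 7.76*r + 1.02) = 2.19*r^3 + 6.98*r^2 - 6.27*r + 6.35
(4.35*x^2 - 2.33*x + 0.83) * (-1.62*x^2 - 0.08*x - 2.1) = -7.047*x^4 + 3.4266*x^3 - 10.2932*x^2 + 4.8266*x - 1.743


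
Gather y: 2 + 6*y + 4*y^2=4*y^2 + 6*y + 2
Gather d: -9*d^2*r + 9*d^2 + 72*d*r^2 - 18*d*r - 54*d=d^2*(9 - 9*r) + d*(72*r^2 - 18*r - 54)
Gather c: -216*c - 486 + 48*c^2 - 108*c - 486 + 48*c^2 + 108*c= 96*c^2 - 216*c - 972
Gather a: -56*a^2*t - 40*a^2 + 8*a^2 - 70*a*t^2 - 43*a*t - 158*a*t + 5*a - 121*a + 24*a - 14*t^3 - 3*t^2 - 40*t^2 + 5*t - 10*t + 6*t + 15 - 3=a^2*(-56*t - 32) + a*(-70*t^2 - 201*t - 92) - 14*t^3 - 43*t^2 + t + 12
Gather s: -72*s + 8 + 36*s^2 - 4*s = 36*s^2 - 76*s + 8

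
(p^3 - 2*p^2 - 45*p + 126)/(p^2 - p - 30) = (p^2 + 4*p - 21)/(p + 5)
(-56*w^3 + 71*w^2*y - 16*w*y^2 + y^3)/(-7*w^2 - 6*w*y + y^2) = (8*w^2 - 9*w*y + y^2)/(w + y)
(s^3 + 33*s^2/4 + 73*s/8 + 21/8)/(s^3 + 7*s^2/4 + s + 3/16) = 2*(s + 7)/(2*s + 1)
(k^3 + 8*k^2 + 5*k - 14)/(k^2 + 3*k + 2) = (k^2 + 6*k - 7)/(k + 1)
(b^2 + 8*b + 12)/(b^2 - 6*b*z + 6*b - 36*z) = (-b - 2)/(-b + 6*z)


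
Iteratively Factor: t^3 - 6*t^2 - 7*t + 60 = (t - 4)*(t^2 - 2*t - 15) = (t - 5)*(t - 4)*(t + 3)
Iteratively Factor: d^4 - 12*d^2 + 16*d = (d)*(d^3 - 12*d + 16) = d*(d - 2)*(d^2 + 2*d - 8) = d*(d - 2)*(d + 4)*(d - 2)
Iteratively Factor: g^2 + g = (g)*(g + 1)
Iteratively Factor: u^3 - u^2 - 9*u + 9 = (u + 3)*(u^2 - 4*u + 3) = (u - 1)*(u + 3)*(u - 3)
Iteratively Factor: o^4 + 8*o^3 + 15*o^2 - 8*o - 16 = (o + 4)*(o^3 + 4*o^2 - o - 4) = (o + 1)*(o + 4)*(o^2 + 3*o - 4) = (o + 1)*(o + 4)^2*(o - 1)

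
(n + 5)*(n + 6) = n^2 + 11*n + 30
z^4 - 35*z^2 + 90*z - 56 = (z - 4)*(z - 2)*(z - 1)*(z + 7)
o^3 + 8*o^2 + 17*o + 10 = (o + 1)*(o + 2)*(o + 5)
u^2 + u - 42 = (u - 6)*(u + 7)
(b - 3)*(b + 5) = b^2 + 2*b - 15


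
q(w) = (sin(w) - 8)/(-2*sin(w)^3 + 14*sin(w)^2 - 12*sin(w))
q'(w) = (sin(w) - 8)*(6*sin(w)^2*cos(w) - 28*sin(w)*cos(w) + 12*cos(w))/(-2*sin(w)^3 + 14*sin(w)^2 - 12*sin(w))^2 + cos(w)/(-2*sin(w)^3 + 14*sin(w)^2 - 12*sin(w))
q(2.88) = 3.52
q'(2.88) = 8.40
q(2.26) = 3.92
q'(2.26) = -7.83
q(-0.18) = -3.14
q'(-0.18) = -19.97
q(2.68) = 2.75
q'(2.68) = 0.97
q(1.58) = 16528.22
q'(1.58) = -3591488.34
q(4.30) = -0.37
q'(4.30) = 0.24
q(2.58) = 2.74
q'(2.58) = -0.72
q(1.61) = 911.69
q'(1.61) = -46470.52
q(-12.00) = 2.75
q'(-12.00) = 0.80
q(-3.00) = -4.12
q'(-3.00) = 32.61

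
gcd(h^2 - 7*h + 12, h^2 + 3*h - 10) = 1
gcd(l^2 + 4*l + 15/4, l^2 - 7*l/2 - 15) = l + 5/2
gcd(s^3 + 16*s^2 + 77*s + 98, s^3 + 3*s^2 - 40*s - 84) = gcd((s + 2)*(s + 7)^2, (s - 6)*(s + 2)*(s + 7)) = s^2 + 9*s + 14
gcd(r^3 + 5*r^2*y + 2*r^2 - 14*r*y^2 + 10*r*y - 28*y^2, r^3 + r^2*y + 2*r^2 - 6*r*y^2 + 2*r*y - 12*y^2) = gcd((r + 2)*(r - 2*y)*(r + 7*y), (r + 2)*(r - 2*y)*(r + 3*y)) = -r^2 + 2*r*y - 2*r + 4*y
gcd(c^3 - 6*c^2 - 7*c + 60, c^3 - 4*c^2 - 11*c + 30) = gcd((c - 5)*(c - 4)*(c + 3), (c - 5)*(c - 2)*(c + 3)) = c^2 - 2*c - 15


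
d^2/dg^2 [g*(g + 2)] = 2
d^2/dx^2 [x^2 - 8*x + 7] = 2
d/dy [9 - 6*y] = -6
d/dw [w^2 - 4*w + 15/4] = 2*w - 4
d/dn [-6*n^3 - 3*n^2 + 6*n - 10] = -18*n^2 - 6*n + 6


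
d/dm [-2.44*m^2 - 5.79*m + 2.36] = -4.88*m - 5.79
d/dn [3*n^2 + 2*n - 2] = 6*n + 2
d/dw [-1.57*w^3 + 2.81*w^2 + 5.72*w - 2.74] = -4.71*w^2 + 5.62*w + 5.72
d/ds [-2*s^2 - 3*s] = -4*s - 3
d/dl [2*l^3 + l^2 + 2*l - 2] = 6*l^2 + 2*l + 2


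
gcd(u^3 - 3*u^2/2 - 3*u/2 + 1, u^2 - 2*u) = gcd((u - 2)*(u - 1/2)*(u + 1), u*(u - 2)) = u - 2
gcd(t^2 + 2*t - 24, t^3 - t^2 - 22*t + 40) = t - 4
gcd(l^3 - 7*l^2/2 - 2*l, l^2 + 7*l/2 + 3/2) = l + 1/2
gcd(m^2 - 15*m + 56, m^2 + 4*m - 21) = 1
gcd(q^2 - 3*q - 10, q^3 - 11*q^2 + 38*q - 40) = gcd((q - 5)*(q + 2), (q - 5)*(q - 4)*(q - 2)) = q - 5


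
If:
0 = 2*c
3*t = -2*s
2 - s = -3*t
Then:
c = 0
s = 2/3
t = -4/9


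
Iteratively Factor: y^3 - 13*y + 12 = (y + 4)*(y^2 - 4*y + 3) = (y - 1)*(y + 4)*(y - 3)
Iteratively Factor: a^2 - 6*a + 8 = (a - 2)*(a - 4)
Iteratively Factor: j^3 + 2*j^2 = (j + 2)*(j^2) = j*(j + 2)*(j)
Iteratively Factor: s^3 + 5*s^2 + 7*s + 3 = (s + 1)*(s^2 + 4*s + 3) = (s + 1)*(s + 3)*(s + 1)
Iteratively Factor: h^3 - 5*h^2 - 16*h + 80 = (h - 4)*(h^2 - h - 20) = (h - 5)*(h - 4)*(h + 4)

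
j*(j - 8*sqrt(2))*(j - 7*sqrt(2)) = j^3 - 15*sqrt(2)*j^2 + 112*j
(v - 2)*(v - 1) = v^2 - 3*v + 2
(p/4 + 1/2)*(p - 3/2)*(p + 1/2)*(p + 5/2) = p^4/4 + 7*p^3/8 - p^2/16 - 67*p/32 - 15/16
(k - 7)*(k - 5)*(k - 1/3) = k^3 - 37*k^2/3 + 39*k - 35/3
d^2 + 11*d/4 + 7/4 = (d + 1)*(d + 7/4)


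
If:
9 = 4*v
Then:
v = 9/4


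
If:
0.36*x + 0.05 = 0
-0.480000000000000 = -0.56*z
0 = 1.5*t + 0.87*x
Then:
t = 0.08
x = -0.14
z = 0.86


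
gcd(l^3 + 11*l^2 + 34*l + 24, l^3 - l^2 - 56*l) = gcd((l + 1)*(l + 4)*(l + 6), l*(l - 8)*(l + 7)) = 1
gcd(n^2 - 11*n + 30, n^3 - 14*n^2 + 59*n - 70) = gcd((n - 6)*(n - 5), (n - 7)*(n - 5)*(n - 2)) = n - 5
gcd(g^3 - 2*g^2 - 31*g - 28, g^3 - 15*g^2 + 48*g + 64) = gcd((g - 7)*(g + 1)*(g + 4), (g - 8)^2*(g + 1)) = g + 1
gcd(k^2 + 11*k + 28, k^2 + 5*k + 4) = k + 4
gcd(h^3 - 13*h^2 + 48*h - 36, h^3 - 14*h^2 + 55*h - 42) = h^2 - 7*h + 6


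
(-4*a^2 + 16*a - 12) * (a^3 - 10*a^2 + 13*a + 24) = -4*a^5 + 56*a^4 - 224*a^3 + 232*a^2 + 228*a - 288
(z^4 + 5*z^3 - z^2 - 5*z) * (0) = 0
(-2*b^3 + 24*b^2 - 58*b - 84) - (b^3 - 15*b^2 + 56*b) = -3*b^3 + 39*b^2 - 114*b - 84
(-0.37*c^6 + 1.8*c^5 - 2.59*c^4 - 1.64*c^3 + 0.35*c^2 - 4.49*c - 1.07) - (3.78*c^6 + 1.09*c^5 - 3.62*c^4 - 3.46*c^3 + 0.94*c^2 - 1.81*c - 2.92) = -4.15*c^6 + 0.71*c^5 + 1.03*c^4 + 1.82*c^3 - 0.59*c^2 - 2.68*c + 1.85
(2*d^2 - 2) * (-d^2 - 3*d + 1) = -2*d^4 - 6*d^3 + 4*d^2 + 6*d - 2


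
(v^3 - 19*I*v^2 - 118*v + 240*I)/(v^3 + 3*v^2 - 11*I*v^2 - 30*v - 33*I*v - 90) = (v - 8*I)/(v + 3)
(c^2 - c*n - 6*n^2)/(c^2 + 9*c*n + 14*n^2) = (c - 3*n)/(c + 7*n)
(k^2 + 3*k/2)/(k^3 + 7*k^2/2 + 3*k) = 1/(k + 2)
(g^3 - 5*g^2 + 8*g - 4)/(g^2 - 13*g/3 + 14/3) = 3*(g^2 - 3*g + 2)/(3*g - 7)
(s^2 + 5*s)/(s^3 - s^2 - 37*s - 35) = s/(s^2 - 6*s - 7)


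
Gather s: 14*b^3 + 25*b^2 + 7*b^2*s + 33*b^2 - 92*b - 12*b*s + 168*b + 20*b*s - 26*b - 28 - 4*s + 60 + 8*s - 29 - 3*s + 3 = 14*b^3 + 58*b^2 + 50*b + s*(7*b^2 + 8*b + 1) + 6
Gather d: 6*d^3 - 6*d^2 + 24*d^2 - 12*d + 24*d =6*d^3 + 18*d^2 + 12*d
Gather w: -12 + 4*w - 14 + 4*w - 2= 8*w - 28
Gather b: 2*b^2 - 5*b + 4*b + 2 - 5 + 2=2*b^2 - b - 1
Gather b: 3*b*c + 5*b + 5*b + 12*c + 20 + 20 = b*(3*c + 10) + 12*c + 40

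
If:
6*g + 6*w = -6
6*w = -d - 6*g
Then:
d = 6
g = -w - 1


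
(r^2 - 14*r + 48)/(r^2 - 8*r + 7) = (r^2 - 14*r + 48)/(r^2 - 8*r + 7)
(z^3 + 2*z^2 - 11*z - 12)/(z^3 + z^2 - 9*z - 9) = (z + 4)/(z + 3)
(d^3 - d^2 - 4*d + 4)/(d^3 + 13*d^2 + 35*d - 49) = (d^2 - 4)/(d^2 + 14*d + 49)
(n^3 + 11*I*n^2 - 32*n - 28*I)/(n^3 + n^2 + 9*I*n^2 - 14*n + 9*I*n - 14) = (n + 2*I)/(n + 1)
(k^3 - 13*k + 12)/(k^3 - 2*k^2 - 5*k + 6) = (k + 4)/(k + 2)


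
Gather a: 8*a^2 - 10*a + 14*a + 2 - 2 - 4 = 8*a^2 + 4*a - 4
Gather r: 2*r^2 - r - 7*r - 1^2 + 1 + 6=2*r^2 - 8*r + 6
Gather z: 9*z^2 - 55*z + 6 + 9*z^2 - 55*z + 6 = 18*z^2 - 110*z + 12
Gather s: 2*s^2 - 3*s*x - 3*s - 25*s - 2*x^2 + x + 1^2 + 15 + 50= 2*s^2 + s*(-3*x - 28) - 2*x^2 + x + 66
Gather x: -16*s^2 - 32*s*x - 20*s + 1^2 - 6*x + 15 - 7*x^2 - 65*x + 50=-16*s^2 - 20*s - 7*x^2 + x*(-32*s - 71) + 66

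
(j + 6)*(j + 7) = j^2 + 13*j + 42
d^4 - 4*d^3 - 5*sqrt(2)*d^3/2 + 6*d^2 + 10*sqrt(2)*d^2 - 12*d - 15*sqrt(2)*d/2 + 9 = (d - 3)*(d - 1)*(d - 3*sqrt(2)/2)*(d - sqrt(2))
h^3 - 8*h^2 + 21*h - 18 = (h - 3)^2*(h - 2)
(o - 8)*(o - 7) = o^2 - 15*o + 56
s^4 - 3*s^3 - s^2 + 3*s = s*(s - 3)*(s - 1)*(s + 1)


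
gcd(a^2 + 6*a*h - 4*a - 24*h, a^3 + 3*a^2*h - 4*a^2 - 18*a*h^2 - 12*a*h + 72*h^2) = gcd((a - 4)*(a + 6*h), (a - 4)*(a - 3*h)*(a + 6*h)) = a^2 + 6*a*h - 4*a - 24*h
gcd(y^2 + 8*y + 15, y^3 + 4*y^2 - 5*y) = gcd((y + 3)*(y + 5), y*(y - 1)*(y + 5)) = y + 5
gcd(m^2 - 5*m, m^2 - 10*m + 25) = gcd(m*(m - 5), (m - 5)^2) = m - 5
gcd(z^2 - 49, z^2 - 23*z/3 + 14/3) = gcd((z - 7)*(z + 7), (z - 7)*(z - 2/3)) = z - 7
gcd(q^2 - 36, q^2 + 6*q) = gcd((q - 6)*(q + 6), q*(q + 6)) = q + 6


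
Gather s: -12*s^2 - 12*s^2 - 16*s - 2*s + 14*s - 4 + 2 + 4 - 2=-24*s^2 - 4*s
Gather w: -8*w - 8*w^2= -8*w^2 - 8*w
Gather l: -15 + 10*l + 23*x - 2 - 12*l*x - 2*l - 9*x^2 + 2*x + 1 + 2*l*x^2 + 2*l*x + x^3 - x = l*(2*x^2 - 10*x + 8) + x^3 - 9*x^2 + 24*x - 16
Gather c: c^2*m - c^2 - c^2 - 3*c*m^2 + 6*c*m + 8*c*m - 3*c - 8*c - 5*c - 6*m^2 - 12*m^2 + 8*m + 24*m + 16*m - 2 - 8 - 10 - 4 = c^2*(m - 2) + c*(-3*m^2 + 14*m - 16) - 18*m^2 + 48*m - 24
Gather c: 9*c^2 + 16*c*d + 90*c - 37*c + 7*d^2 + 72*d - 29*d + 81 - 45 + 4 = 9*c^2 + c*(16*d + 53) + 7*d^2 + 43*d + 40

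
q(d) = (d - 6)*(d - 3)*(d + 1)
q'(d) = (d - 6)*(d - 3) + (d - 6)*(d + 1) + (d - 3)*(d + 1)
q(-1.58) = -20.14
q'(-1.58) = 41.77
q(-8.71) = -1328.08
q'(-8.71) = 375.95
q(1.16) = 19.24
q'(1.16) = -5.52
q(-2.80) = -91.87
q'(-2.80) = 77.32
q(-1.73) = -26.69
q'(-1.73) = 45.66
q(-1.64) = -22.69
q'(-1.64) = 43.31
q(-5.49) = -438.00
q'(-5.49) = 187.26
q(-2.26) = -54.74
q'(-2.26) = 60.48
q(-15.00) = -5292.00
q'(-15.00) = 924.00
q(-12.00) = -2970.00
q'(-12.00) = 633.00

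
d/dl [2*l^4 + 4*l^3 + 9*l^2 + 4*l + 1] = 8*l^3 + 12*l^2 + 18*l + 4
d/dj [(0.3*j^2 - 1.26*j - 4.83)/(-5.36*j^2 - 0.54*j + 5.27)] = (-6.9156*j^2 - 48.6156*j - 9.2484)/(28.7296*j^4 + 5.7888*j^3 - 56.2028*j^2 - 5.6916*j + 27.7729)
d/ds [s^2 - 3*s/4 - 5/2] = 2*s - 3/4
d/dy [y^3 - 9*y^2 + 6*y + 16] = 3*y^2 - 18*y + 6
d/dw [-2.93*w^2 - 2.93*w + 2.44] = -5.86*w - 2.93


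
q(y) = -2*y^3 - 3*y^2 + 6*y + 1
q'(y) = -6*y^2 - 6*y + 6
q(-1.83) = -7.77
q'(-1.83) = -3.11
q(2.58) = -37.84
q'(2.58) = -49.42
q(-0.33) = -1.23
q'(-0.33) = 7.33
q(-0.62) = -3.40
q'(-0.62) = 7.41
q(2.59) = -38.33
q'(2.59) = -49.79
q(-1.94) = -7.33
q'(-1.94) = -4.94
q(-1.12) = -6.67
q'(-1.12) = 5.19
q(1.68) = -6.87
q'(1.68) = -21.01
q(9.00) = -1646.00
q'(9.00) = -534.00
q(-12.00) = 2953.00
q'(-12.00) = -786.00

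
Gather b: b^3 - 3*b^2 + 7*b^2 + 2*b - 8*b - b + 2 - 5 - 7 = b^3 + 4*b^2 - 7*b - 10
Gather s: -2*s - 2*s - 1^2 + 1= -4*s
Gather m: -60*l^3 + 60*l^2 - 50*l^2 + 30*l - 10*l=-60*l^3 + 10*l^2 + 20*l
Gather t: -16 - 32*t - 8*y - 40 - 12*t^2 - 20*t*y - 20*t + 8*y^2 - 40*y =-12*t^2 + t*(-20*y - 52) + 8*y^2 - 48*y - 56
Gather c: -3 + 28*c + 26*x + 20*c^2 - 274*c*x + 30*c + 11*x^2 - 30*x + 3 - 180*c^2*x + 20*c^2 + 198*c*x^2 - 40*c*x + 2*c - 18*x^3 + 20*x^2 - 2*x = c^2*(40 - 180*x) + c*(198*x^2 - 314*x + 60) - 18*x^3 + 31*x^2 - 6*x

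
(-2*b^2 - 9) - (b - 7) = -2*b^2 - b - 2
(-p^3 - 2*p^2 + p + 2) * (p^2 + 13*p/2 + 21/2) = -p^5 - 17*p^4/2 - 45*p^3/2 - 25*p^2/2 + 47*p/2 + 21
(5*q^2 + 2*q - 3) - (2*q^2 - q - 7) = 3*q^2 + 3*q + 4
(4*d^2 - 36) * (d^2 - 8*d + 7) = 4*d^4 - 32*d^3 - 8*d^2 + 288*d - 252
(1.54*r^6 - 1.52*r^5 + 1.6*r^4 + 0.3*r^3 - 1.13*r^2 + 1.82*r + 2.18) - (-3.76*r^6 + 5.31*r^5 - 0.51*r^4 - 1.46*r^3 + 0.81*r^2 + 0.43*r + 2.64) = 5.3*r^6 - 6.83*r^5 + 2.11*r^4 + 1.76*r^3 - 1.94*r^2 + 1.39*r - 0.46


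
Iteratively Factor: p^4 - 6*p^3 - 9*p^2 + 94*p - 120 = (p + 4)*(p^3 - 10*p^2 + 31*p - 30) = (p - 5)*(p + 4)*(p^2 - 5*p + 6) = (p - 5)*(p - 2)*(p + 4)*(p - 3)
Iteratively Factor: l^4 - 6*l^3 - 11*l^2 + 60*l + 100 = (l - 5)*(l^3 - l^2 - 16*l - 20) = (l - 5)*(l + 2)*(l^2 - 3*l - 10) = (l - 5)^2*(l + 2)*(l + 2)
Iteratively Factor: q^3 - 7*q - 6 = (q - 3)*(q^2 + 3*q + 2) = (q - 3)*(q + 2)*(q + 1)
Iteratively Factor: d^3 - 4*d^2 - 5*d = (d - 5)*(d^2 + d) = d*(d - 5)*(d + 1)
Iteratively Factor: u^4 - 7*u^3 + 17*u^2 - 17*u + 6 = (u - 3)*(u^3 - 4*u^2 + 5*u - 2) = (u - 3)*(u - 1)*(u^2 - 3*u + 2) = (u - 3)*(u - 2)*(u - 1)*(u - 1)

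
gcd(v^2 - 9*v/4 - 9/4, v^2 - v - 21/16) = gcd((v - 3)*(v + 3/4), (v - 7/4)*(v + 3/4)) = v + 3/4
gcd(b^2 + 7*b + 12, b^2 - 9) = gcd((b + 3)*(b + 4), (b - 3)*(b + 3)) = b + 3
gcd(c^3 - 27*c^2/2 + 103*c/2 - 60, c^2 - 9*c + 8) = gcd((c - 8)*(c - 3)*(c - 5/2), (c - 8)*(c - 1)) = c - 8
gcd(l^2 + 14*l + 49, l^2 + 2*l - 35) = l + 7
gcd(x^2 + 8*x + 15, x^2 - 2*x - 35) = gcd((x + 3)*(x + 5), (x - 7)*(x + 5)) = x + 5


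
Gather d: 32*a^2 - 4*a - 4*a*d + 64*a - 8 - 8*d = 32*a^2 + 60*a + d*(-4*a - 8) - 8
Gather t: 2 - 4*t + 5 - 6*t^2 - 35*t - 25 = -6*t^2 - 39*t - 18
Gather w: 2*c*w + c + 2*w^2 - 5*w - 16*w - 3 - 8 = c + 2*w^2 + w*(2*c - 21) - 11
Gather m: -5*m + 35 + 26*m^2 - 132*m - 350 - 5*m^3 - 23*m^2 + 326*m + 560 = -5*m^3 + 3*m^2 + 189*m + 245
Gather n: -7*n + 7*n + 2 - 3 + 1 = 0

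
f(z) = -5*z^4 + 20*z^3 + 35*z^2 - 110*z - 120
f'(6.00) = -1850.00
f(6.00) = -1680.00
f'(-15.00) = 79840.00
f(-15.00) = -311220.00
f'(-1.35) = -45.94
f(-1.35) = 26.47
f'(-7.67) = 11907.19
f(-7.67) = -23545.84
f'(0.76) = -30.92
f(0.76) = -176.27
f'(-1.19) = -74.63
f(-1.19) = 16.73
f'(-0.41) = -127.24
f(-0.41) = -70.54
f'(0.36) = -77.96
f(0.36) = -154.21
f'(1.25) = 32.19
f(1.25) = -175.96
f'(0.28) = -86.14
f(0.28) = -147.65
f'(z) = -20*z^3 + 60*z^2 + 70*z - 110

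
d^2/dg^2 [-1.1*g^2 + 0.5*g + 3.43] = -2.20000000000000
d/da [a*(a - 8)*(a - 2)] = 3*a^2 - 20*a + 16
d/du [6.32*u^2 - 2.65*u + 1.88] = 12.64*u - 2.65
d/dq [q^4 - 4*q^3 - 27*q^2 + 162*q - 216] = 4*q^3 - 12*q^2 - 54*q + 162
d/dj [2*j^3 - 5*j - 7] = 6*j^2 - 5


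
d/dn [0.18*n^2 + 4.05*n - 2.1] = 0.36*n + 4.05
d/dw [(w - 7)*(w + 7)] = 2*w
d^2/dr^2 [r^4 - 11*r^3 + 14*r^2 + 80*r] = 12*r^2 - 66*r + 28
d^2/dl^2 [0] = 0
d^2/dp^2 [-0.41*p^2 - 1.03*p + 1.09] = -0.820000000000000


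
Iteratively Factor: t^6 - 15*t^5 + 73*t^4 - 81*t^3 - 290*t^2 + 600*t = (t - 3)*(t^5 - 12*t^4 + 37*t^3 + 30*t^2 - 200*t) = (t - 4)*(t - 3)*(t^4 - 8*t^3 + 5*t^2 + 50*t) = t*(t - 4)*(t - 3)*(t^3 - 8*t^2 + 5*t + 50) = t*(t - 5)*(t - 4)*(t - 3)*(t^2 - 3*t - 10) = t*(t - 5)^2*(t - 4)*(t - 3)*(t + 2)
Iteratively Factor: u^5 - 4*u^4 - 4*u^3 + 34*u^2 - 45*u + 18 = (u + 3)*(u^4 - 7*u^3 + 17*u^2 - 17*u + 6) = (u - 2)*(u + 3)*(u^3 - 5*u^2 + 7*u - 3) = (u - 2)*(u - 1)*(u + 3)*(u^2 - 4*u + 3) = (u - 2)*(u - 1)^2*(u + 3)*(u - 3)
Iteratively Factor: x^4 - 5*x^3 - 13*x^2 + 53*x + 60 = (x + 3)*(x^3 - 8*x^2 + 11*x + 20) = (x - 4)*(x + 3)*(x^2 - 4*x - 5) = (x - 4)*(x + 1)*(x + 3)*(x - 5)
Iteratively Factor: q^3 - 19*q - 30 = (q + 2)*(q^2 - 2*q - 15) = (q + 2)*(q + 3)*(q - 5)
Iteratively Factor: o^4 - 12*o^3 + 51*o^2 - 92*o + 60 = (o - 3)*(o^3 - 9*o^2 + 24*o - 20) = (o - 3)*(o - 2)*(o^2 - 7*o + 10) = (o - 3)*(o - 2)^2*(o - 5)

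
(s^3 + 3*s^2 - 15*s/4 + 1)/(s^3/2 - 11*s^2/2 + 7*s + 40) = (4*s^3 + 12*s^2 - 15*s + 4)/(2*(s^3 - 11*s^2 + 14*s + 80))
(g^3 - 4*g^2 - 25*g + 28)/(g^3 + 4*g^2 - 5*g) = (g^2 - 3*g - 28)/(g*(g + 5))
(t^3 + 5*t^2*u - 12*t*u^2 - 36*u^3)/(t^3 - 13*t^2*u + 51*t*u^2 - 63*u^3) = (t^2 + 8*t*u + 12*u^2)/(t^2 - 10*t*u + 21*u^2)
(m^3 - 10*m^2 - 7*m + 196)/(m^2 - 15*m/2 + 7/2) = 2*(m^2 - 3*m - 28)/(2*m - 1)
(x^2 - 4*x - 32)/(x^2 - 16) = (x - 8)/(x - 4)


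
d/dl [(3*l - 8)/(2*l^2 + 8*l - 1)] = (-6*l^2 + 32*l + 61)/(4*l^4 + 32*l^3 + 60*l^2 - 16*l + 1)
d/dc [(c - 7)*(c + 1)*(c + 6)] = 3*c^2 - 43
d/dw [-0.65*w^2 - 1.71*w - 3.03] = -1.3*w - 1.71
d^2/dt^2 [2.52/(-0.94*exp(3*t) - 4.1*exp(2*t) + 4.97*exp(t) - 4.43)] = (-2.52*(2.82*exp(2*t) + 8.2*exp(t) - 4.97)*(5.64*exp(2*t) + 16.4*exp(t) - 9.94)*exp(t) + (21.3192*exp(2*t) + 41.328*exp(t) - 12.5244)*(0.94*exp(3*t) + 4.1*exp(2*t) - 4.97*exp(t) + 4.43))*exp(t)/(0.94*exp(3*t) + 4.1*exp(2*t) - 4.97*exp(t) + 4.43)^3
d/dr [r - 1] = 1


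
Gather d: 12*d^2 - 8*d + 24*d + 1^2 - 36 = 12*d^2 + 16*d - 35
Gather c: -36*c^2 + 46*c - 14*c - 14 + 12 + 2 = -36*c^2 + 32*c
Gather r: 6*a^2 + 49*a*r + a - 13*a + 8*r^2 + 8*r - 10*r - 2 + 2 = 6*a^2 - 12*a + 8*r^2 + r*(49*a - 2)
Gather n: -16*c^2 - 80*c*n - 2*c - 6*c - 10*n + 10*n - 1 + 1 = -16*c^2 - 80*c*n - 8*c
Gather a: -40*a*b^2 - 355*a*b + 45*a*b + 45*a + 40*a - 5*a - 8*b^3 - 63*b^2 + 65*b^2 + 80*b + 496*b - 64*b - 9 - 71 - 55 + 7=a*(-40*b^2 - 310*b + 80) - 8*b^3 + 2*b^2 + 512*b - 128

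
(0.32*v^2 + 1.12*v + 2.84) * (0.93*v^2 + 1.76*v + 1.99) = 0.2976*v^4 + 1.6048*v^3 + 5.2492*v^2 + 7.2272*v + 5.6516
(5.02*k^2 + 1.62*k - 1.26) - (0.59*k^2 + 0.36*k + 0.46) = 4.43*k^2 + 1.26*k - 1.72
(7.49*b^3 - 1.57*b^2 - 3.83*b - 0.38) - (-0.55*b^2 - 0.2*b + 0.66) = 7.49*b^3 - 1.02*b^2 - 3.63*b - 1.04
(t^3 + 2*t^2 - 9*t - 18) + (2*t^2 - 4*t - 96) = t^3 + 4*t^2 - 13*t - 114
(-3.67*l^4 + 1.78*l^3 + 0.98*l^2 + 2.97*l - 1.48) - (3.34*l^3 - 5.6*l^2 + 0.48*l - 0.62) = -3.67*l^4 - 1.56*l^3 + 6.58*l^2 + 2.49*l - 0.86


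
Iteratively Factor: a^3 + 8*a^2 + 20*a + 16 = (a + 4)*(a^2 + 4*a + 4) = (a + 2)*(a + 4)*(a + 2)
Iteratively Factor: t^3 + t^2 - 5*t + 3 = (t - 1)*(t^2 + 2*t - 3) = (t - 1)*(t + 3)*(t - 1)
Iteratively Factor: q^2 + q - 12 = (q - 3)*(q + 4)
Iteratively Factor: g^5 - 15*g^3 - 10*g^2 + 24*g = (g + 2)*(g^4 - 2*g^3 - 11*g^2 + 12*g) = (g - 1)*(g + 2)*(g^3 - g^2 - 12*g) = (g - 1)*(g + 2)*(g + 3)*(g^2 - 4*g) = (g - 4)*(g - 1)*(g + 2)*(g + 3)*(g)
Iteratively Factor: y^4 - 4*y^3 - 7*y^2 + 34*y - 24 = (y - 1)*(y^3 - 3*y^2 - 10*y + 24) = (y - 1)*(y + 3)*(y^2 - 6*y + 8) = (y - 2)*(y - 1)*(y + 3)*(y - 4)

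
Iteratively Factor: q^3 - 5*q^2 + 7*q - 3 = (q - 1)*(q^2 - 4*q + 3) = (q - 3)*(q - 1)*(q - 1)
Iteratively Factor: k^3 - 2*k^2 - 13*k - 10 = (k + 1)*(k^2 - 3*k - 10) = (k + 1)*(k + 2)*(k - 5)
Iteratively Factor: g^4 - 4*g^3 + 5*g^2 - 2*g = (g - 2)*(g^3 - 2*g^2 + g) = (g - 2)*(g - 1)*(g^2 - g) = (g - 2)*(g - 1)^2*(g)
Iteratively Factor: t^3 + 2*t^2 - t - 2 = (t + 2)*(t^2 - 1) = (t + 1)*(t + 2)*(t - 1)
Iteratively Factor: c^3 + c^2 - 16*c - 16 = (c + 4)*(c^2 - 3*c - 4) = (c - 4)*(c + 4)*(c + 1)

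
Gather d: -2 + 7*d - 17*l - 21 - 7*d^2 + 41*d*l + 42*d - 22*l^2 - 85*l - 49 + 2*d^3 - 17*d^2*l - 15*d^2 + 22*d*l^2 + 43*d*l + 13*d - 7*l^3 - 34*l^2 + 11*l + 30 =2*d^3 + d^2*(-17*l - 22) + d*(22*l^2 + 84*l + 62) - 7*l^3 - 56*l^2 - 91*l - 42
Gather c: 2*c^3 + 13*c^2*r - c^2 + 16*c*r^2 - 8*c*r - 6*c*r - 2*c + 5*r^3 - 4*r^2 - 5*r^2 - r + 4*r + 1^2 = 2*c^3 + c^2*(13*r - 1) + c*(16*r^2 - 14*r - 2) + 5*r^3 - 9*r^2 + 3*r + 1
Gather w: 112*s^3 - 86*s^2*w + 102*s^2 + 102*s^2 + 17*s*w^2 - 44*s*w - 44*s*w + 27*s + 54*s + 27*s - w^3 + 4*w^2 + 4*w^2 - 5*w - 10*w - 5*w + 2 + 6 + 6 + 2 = 112*s^3 + 204*s^2 + 108*s - w^3 + w^2*(17*s + 8) + w*(-86*s^2 - 88*s - 20) + 16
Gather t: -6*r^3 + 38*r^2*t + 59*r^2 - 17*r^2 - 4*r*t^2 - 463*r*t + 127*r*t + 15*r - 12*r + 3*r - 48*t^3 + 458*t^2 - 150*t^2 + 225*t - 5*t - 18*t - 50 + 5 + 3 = -6*r^3 + 42*r^2 + 6*r - 48*t^3 + t^2*(308 - 4*r) + t*(38*r^2 - 336*r + 202) - 42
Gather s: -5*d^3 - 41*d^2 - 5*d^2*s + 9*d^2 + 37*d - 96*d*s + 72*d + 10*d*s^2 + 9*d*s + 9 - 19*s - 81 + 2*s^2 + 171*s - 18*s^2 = -5*d^3 - 32*d^2 + 109*d + s^2*(10*d - 16) + s*(-5*d^2 - 87*d + 152) - 72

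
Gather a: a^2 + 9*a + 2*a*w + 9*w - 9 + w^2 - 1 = a^2 + a*(2*w + 9) + w^2 + 9*w - 10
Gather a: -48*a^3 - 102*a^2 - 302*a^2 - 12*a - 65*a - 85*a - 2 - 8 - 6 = -48*a^3 - 404*a^2 - 162*a - 16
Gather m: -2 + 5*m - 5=5*m - 7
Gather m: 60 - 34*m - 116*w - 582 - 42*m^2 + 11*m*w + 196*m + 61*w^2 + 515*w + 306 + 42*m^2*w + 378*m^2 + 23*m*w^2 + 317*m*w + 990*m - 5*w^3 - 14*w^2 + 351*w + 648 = m^2*(42*w + 336) + m*(23*w^2 + 328*w + 1152) - 5*w^3 + 47*w^2 + 750*w + 432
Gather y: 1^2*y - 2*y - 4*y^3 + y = -4*y^3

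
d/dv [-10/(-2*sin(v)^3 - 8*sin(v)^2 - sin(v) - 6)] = 10*(-16*sin(v) + 3*cos(2*v) - 4)*cos(v)/(2*sin(v)^3 + 8*sin(v)^2 + sin(v) + 6)^2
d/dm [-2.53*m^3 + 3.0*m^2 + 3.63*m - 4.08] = -7.59*m^2 + 6.0*m + 3.63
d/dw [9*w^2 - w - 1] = 18*w - 1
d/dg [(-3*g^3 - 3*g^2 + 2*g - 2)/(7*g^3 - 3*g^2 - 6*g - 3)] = (30*g^4 + 8*g^3 + 93*g^2 + 6*g - 18)/(49*g^6 - 42*g^5 - 75*g^4 - 6*g^3 + 54*g^2 + 36*g + 9)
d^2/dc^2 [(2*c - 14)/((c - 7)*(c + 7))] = 4/(c + 7)^3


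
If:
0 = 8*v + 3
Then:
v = -3/8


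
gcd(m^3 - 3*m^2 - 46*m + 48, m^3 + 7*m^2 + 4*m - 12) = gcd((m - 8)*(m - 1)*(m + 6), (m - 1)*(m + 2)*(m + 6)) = m^2 + 5*m - 6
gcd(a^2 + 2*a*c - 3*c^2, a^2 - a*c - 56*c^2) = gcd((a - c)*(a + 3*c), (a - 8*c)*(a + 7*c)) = 1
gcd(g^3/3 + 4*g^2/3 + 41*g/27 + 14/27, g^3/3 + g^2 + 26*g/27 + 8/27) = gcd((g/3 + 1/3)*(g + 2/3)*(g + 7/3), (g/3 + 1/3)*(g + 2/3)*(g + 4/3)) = g^2 + 5*g/3 + 2/3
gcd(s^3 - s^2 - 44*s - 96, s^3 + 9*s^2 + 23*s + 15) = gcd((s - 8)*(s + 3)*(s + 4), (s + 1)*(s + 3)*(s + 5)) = s + 3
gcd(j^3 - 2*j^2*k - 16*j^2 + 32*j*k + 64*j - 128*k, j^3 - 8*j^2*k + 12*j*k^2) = j - 2*k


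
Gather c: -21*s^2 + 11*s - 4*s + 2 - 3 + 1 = -21*s^2 + 7*s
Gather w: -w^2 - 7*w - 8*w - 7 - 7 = -w^2 - 15*w - 14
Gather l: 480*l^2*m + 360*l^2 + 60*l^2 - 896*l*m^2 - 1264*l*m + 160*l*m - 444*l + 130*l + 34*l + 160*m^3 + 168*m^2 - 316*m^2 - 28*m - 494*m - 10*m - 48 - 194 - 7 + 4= l^2*(480*m + 420) + l*(-896*m^2 - 1104*m - 280) + 160*m^3 - 148*m^2 - 532*m - 245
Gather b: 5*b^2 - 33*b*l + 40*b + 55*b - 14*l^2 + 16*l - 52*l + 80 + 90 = 5*b^2 + b*(95 - 33*l) - 14*l^2 - 36*l + 170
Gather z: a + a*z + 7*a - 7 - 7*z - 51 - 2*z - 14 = 8*a + z*(a - 9) - 72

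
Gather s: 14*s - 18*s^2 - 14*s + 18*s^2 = 0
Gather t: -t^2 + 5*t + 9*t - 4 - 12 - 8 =-t^2 + 14*t - 24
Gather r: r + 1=r + 1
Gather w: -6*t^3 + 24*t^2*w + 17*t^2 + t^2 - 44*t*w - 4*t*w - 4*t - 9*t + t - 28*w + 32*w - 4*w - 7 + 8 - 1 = -6*t^3 + 18*t^2 - 12*t + w*(24*t^2 - 48*t)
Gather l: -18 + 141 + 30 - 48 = 105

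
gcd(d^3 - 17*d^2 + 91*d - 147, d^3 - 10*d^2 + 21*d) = d^2 - 10*d + 21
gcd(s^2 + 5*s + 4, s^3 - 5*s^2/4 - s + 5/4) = s + 1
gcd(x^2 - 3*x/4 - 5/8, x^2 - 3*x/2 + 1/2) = 1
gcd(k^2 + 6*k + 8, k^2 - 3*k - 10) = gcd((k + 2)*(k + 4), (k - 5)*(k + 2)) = k + 2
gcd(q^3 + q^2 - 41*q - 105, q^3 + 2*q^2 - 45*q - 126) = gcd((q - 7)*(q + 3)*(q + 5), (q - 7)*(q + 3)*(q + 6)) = q^2 - 4*q - 21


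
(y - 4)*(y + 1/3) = y^2 - 11*y/3 - 4/3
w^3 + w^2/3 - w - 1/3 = (w - 1)*(w + 1/3)*(w + 1)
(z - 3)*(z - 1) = z^2 - 4*z + 3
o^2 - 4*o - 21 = (o - 7)*(o + 3)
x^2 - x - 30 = (x - 6)*(x + 5)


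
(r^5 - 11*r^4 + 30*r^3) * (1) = r^5 - 11*r^4 + 30*r^3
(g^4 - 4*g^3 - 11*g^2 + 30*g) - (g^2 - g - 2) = g^4 - 4*g^3 - 12*g^2 + 31*g + 2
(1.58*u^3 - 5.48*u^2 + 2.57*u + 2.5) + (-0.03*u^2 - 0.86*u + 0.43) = 1.58*u^3 - 5.51*u^2 + 1.71*u + 2.93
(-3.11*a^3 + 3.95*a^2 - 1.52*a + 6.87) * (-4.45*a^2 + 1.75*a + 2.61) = 13.8395*a^5 - 23.02*a^4 + 5.5594*a^3 - 22.922*a^2 + 8.0553*a + 17.9307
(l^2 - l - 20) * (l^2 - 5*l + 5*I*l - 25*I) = l^4 - 6*l^3 + 5*I*l^3 - 15*l^2 - 30*I*l^2 + 100*l - 75*I*l + 500*I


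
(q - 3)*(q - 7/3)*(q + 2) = q^3 - 10*q^2/3 - 11*q/3 + 14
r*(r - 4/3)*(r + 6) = r^3 + 14*r^2/3 - 8*r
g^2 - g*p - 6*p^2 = (g - 3*p)*(g + 2*p)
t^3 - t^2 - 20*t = t*(t - 5)*(t + 4)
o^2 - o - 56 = (o - 8)*(o + 7)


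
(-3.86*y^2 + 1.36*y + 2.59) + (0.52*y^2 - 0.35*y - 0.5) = -3.34*y^2 + 1.01*y + 2.09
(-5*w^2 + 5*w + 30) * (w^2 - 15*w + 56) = -5*w^4 + 80*w^3 - 325*w^2 - 170*w + 1680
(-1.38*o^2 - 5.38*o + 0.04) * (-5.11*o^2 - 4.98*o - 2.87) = 7.0518*o^4 + 34.3642*o^3 + 30.5486*o^2 + 15.2414*o - 0.1148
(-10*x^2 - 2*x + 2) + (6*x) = -10*x^2 + 4*x + 2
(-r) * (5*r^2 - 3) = -5*r^3 + 3*r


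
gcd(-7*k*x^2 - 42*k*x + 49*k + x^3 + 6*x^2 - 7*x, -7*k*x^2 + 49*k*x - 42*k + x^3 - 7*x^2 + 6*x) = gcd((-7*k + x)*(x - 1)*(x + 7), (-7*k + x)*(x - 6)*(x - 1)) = -7*k*x + 7*k + x^2 - x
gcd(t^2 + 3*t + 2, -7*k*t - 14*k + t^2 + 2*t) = t + 2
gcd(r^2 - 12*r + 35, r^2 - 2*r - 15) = r - 5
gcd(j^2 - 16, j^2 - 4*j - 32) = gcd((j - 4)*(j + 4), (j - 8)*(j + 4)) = j + 4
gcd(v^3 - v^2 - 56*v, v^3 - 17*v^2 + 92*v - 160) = v - 8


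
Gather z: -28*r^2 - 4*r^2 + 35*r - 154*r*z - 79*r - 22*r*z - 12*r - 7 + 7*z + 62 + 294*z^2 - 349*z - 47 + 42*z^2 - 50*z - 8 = -32*r^2 - 56*r + 336*z^2 + z*(-176*r - 392)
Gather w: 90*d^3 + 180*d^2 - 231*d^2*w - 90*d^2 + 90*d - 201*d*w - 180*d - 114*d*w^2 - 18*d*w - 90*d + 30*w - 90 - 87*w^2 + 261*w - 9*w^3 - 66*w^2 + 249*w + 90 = 90*d^3 + 90*d^2 - 180*d - 9*w^3 + w^2*(-114*d - 153) + w*(-231*d^2 - 219*d + 540)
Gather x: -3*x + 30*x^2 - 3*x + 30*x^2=60*x^2 - 6*x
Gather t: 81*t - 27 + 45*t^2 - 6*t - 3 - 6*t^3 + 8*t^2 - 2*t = -6*t^3 + 53*t^2 + 73*t - 30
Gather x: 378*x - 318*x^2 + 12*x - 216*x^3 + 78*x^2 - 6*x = -216*x^3 - 240*x^2 + 384*x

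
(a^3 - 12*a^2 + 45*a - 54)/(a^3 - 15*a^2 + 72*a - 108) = (a - 3)/(a - 6)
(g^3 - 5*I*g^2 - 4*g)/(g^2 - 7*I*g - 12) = g*(g - I)/(g - 3*I)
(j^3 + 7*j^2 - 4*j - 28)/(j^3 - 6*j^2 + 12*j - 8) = (j^2 + 9*j + 14)/(j^2 - 4*j + 4)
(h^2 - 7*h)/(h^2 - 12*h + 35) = h/(h - 5)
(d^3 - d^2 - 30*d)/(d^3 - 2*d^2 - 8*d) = (-d^2 + d + 30)/(-d^2 + 2*d + 8)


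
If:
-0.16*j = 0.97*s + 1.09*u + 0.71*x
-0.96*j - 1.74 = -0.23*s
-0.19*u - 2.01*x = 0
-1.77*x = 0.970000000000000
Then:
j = -3.15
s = -5.59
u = 5.80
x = -0.55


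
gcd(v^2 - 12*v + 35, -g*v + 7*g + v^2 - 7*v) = v - 7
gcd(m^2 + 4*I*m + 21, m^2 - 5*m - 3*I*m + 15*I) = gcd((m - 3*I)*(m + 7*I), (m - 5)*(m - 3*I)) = m - 3*I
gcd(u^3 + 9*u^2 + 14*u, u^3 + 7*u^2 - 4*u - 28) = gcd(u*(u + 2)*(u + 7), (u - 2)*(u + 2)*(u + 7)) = u^2 + 9*u + 14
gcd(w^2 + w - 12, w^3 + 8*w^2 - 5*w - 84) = w^2 + w - 12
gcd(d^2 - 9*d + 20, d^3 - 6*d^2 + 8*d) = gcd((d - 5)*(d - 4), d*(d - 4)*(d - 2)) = d - 4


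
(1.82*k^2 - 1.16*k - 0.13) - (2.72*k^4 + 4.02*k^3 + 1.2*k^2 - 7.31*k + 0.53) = -2.72*k^4 - 4.02*k^3 + 0.62*k^2 + 6.15*k - 0.66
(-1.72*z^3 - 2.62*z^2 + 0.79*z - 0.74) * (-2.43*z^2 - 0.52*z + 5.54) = 4.1796*z^5 + 7.261*z^4 - 10.0861*z^3 - 13.1274*z^2 + 4.7614*z - 4.0996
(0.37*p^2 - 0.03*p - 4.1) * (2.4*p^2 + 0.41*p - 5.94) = 0.888*p^4 + 0.0797*p^3 - 12.0501*p^2 - 1.5028*p + 24.354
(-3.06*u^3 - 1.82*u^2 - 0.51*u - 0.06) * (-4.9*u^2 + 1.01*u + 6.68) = 14.994*u^5 + 5.8274*u^4 - 19.78*u^3 - 12.3787*u^2 - 3.4674*u - 0.4008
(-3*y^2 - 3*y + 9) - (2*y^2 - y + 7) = -5*y^2 - 2*y + 2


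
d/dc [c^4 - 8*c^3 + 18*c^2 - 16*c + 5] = 4*c^3 - 24*c^2 + 36*c - 16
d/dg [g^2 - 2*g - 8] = 2*g - 2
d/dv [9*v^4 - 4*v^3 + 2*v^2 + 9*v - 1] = 36*v^3 - 12*v^2 + 4*v + 9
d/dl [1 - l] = -1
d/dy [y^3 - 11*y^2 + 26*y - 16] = 3*y^2 - 22*y + 26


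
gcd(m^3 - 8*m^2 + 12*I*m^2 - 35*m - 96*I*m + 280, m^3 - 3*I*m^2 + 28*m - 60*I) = m + 5*I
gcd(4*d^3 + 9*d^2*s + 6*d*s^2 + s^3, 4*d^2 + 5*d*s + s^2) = 4*d^2 + 5*d*s + s^2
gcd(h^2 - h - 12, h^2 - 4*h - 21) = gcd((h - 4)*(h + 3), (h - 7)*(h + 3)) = h + 3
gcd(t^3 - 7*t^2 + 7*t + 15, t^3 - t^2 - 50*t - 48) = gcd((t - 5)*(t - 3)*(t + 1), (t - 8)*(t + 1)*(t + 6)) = t + 1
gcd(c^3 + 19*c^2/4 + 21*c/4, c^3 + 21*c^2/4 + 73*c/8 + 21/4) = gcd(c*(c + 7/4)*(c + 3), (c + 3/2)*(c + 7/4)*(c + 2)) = c + 7/4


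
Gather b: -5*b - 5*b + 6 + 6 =12 - 10*b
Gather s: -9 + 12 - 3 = 0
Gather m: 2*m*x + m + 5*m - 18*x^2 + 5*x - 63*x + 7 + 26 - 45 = m*(2*x + 6) - 18*x^2 - 58*x - 12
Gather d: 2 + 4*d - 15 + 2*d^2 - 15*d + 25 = 2*d^2 - 11*d + 12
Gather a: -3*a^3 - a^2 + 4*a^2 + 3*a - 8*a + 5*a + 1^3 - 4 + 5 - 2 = -3*a^3 + 3*a^2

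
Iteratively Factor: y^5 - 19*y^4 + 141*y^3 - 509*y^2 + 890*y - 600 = (y - 5)*(y^4 - 14*y^3 + 71*y^2 - 154*y + 120) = (y - 5)*(y - 3)*(y^3 - 11*y^2 + 38*y - 40) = (y - 5)^2*(y - 3)*(y^2 - 6*y + 8) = (y - 5)^2*(y - 3)*(y - 2)*(y - 4)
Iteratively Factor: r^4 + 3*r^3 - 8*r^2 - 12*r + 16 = (r + 2)*(r^3 + r^2 - 10*r + 8) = (r + 2)*(r + 4)*(r^2 - 3*r + 2) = (r - 2)*(r + 2)*(r + 4)*(r - 1)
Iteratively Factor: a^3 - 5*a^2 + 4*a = (a)*(a^2 - 5*a + 4) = a*(a - 4)*(a - 1)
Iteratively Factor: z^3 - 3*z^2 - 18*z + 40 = (z + 4)*(z^2 - 7*z + 10) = (z - 5)*(z + 4)*(z - 2)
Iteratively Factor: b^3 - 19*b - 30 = (b - 5)*(b^2 + 5*b + 6) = (b - 5)*(b + 3)*(b + 2)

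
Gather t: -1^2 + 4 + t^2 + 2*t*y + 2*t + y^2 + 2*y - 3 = t^2 + t*(2*y + 2) + y^2 + 2*y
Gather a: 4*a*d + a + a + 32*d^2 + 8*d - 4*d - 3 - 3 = a*(4*d + 2) + 32*d^2 + 4*d - 6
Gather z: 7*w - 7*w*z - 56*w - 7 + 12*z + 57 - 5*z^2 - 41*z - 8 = -49*w - 5*z^2 + z*(-7*w - 29) + 42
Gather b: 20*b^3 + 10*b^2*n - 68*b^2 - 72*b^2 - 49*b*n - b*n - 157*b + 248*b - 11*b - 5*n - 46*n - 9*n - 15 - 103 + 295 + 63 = 20*b^3 + b^2*(10*n - 140) + b*(80 - 50*n) - 60*n + 240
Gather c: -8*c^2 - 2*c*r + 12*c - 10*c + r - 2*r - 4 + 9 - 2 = -8*c^2 + c*(2 - 2*r) - r + 3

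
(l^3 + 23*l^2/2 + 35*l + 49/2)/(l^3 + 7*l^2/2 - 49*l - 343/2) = (l + 1)/(l - 7)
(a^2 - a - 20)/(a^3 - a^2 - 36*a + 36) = (a^2 - a - 20)/(a^3 - a^2 - 36*a + 36)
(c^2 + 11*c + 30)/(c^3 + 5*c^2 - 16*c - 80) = (c + 6)/(c^2 - 16)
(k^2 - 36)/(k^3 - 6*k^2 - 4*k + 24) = (k + 6)/(k^2 - 4)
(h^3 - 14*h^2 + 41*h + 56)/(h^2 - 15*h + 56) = h + 1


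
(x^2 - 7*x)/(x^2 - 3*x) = (x - 7)/(x - 3)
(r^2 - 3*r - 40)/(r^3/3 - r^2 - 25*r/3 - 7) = 3*(-r^2 + 3*r + 40)/(-r^3 + 3*r^2 + 25*r + 21)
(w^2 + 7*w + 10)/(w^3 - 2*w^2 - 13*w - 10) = (w + 5)/(w^2 - 4*w - 5)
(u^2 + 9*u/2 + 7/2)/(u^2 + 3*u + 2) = (u + 7/2)/(u + 2)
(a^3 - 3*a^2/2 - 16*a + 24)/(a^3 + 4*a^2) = 1 - 11/(2*a) + 6/a^2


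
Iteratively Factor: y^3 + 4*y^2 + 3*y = (y + 3)*(y^2 + y) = y*(y + 3)*(y + 1)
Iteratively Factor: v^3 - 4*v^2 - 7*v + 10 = (v - 5)*(v^2 + v - 2) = (v - 5)*(v + 2)*(v - 1)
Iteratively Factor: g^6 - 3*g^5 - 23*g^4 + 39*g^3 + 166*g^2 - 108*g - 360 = (g - 2)*(g^5 - g^4 - 25*g^3 - 11*g^2 + 144*g + 180) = (g - 2)*(g + 2)*(g^4 - 3*g^3 - 19*g^2 + 27*g + 90) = (g - 3)*(g - 2)*(g + 2)*(g^3 - 19*g - 30) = (g - 3)*(g - 2)*(g + 2)^2*(g^2 - 2*g - 15) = (g - 3)*(g - 2)*(g + 2)^2*(g + 3)*(g - 5)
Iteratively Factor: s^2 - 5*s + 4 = (s - 4)*(s - 1)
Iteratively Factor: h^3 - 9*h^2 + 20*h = (h - 5)*(h^2 - 4*h) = (h - 5)*(h - 4)*(h)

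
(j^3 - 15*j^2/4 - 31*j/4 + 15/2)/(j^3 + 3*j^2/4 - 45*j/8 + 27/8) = 2*(j^2 - 3*j - 10)/(2*j^2 + 3*j - 9)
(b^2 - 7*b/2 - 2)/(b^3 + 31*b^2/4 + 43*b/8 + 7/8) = 4*(b - 4)/(4*b^2 + 29*b + 7)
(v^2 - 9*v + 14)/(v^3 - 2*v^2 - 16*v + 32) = (v - 7)/(v^2 - 16)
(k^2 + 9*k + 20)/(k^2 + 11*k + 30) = (k + 4)/(k + 6)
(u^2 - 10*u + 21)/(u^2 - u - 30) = (-u^2 + 10*u - 21)/(-u^2 + u + 30)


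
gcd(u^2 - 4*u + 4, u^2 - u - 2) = u - 2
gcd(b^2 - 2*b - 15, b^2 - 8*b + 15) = b - 5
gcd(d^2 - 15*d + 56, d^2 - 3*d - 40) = d - 8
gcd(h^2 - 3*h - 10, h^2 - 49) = 1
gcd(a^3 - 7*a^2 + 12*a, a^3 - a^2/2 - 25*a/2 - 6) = a - 4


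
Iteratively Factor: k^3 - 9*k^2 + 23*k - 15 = (k - 5)*(k^2 - 4*k + 3) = (k - 5)*(k - 3)*(k - 1)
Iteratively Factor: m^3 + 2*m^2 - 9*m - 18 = (m + 2)*(m^2 - 9) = (m - 3)*(m + 2)*(m + 3)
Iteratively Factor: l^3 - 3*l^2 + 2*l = (l - 1)*(l^2 - 2*l) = (l - 2)*(l - 1)*(l)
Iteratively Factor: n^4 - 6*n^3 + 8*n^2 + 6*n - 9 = (n - 3)*(n^3 - 3*n^2 - n + 3) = (n - 3)*(n + 1)*(n^2 - 4*n + 3) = (n - 3)*(n - 1)*(n + 1)*(n - 3)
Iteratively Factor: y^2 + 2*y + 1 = (y + 1)*(y + 1)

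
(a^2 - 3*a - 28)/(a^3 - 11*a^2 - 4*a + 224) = 1/(a - 8)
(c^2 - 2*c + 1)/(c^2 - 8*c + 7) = (c - 1)/(c - 7)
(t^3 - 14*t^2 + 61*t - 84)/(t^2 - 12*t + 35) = (t^2 - 7*t + 12)/(t - 5)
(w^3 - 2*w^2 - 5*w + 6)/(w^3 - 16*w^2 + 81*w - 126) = (w^2 + w - 2)/(w^2 - 13*w + 42)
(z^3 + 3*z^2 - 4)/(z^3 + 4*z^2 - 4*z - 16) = (z^2 + z - 2)/(z^2 + 2*z - 8)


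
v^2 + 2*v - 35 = (v - 5)*(v + 7)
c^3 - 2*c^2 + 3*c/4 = c*(c - 3/2)*(c - 1/2)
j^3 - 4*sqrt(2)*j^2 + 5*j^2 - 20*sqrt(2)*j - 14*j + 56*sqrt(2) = (j - 2)*(j + 7)*(j - 4*sqrt(2))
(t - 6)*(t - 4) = t^2 - 10*t + 24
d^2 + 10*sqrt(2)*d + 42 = (d + 3*sqrt(2))*(d + 7*sqrt(2))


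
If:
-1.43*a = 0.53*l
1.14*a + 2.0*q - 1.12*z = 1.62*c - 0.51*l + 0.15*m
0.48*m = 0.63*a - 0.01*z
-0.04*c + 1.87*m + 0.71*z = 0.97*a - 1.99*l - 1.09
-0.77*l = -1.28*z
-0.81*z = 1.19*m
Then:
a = 0.00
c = 27.25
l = 0.00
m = 0.00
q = 22.07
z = 0.00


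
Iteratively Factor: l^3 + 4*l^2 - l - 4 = (l + 4)*(l^2 - 1) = (l - 1)*(l + 4)*(l + 1)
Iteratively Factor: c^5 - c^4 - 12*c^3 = (c)*(c^4 - c^3 - 12*c^2) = c*(c + 3)*(c^3 - 4*c^2) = c^2*(c + 3)*(c^2 - 4*c) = c^3*(c + 3)*(c - 4)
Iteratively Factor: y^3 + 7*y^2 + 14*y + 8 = (y + 2)*(y^2 + 5*y + 4) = (y + 1)*(y + 2)*(y + 4)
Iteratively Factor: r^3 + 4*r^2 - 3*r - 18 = (r + 3)*(r^2 + r - 6) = (r + 3)^2*(r - 2)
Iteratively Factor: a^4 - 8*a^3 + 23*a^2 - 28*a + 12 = (a - 1)*(a^3 - 7*a^2 + 16*a - 12) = (a - 3)*(a - 1)*(a^2 - 4*a + 4) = (a - 3)*(a - 2)*(a - 1)*(a - 2)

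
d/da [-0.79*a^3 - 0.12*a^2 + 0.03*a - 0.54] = -2.37*a^2 - 0.24*a + 0.03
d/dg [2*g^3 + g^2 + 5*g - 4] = 6*g^2 + 2*g + 5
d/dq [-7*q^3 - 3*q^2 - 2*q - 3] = -21*q^2 - 6*q - 2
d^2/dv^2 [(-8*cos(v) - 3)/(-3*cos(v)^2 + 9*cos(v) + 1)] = 2*(648*(1 - cos(2*v))^2*cos(v) + 324*(1 - cos(2*v))^2 + 419*cos(v) + 1386*cos(2*v) + 333*cos(3*v) - 144*cos(5*v) - 1350)/(18*cos(v) - 3*cos(2*v) - 1)^3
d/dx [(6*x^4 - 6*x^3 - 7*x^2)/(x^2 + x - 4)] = x*(12*x^4 + 12*x^3 - 108*x^2 + 65*x + 56)/(x^4 + 2*x^3 - 7*x^2 - 8*x + 16)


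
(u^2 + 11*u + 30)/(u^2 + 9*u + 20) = (u + 6)/(u + 4)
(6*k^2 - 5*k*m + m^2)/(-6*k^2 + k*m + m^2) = (-3*k + m)/(3*k + m)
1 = 1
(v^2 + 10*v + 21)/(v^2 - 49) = (v + 3)/(v - 7)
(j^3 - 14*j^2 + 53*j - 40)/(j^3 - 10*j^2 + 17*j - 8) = (j - 5)/(j - 1)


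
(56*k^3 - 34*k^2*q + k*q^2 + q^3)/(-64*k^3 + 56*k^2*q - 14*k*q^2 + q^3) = (7*k + q)/(-8*k + q)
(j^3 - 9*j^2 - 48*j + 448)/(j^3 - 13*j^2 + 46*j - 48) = (j^2 - j - 56)/(j^2 - 5*j + 6)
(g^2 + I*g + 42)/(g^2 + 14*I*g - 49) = (g - 6*I)/(g + 7*I)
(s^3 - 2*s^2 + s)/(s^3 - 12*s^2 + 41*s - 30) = s*(s - 1)/(s^2 - 11*s + 30)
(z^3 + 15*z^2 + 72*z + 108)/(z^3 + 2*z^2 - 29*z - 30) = (z^2 + 9*z + 18)/(z^2 - 4*z - 5)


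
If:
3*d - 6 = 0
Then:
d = 2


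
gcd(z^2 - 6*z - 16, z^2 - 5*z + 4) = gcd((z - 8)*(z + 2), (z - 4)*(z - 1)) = 1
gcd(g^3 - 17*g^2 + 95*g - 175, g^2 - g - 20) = g - 5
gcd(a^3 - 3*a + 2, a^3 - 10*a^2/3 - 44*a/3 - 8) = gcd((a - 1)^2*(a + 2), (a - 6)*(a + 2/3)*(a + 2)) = a + 2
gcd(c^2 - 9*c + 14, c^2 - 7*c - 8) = 1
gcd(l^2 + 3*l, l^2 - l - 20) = 1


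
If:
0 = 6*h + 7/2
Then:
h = -7/12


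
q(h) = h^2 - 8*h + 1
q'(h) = 2*h - 8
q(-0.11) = 1.89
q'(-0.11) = -8.22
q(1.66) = -9.52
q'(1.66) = -4.68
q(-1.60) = 16.36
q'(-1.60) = -11.20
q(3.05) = -14.10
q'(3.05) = -1.90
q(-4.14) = 51.26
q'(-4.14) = -16.28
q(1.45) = -8.50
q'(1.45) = -5.10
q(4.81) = -14.34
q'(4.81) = 1.62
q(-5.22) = 70.01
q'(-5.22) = -18.44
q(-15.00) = 346.00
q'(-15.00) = -38.00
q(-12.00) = 241.00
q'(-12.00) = -32.00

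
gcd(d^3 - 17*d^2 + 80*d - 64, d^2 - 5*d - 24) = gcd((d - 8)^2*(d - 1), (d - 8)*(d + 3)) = d - 8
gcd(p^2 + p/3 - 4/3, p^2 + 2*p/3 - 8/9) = p + 4/3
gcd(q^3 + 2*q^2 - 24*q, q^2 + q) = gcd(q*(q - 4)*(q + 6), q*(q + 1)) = q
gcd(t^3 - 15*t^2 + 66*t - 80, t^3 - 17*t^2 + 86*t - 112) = t^2 - 10*t + 16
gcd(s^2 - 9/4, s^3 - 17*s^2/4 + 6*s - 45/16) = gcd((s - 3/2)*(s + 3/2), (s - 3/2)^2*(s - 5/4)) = s - 3/2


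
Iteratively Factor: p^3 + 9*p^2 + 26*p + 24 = (p + 2)*(p^2 + 7*p + 12) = (p + 2)*(p + 3)*(p + 4)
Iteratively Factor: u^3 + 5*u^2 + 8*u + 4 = (u + 2)*(u^2 + 3*u + 2) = (u + 2)^2*(u + 1)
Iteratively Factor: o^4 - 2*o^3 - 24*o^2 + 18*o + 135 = (o + 3)*(o^3 - 5*o^2 - 9*o + 45) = (o - 5)*(o + 3)*(o^2 - 9) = (o - 5)*(o - 3)*(o + 3)*(o + 3)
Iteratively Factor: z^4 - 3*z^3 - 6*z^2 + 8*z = (z + 2)*(z^3 - 5*z^2 + 4*z) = (z - 4)*(z + 2)*(z^2 - z) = (z - 4)*(z - 1)*(z + 2)*(z)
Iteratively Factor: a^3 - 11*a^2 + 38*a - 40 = (a - 4)*(a^2 - 7*a + 10) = (a - 4)*(a - 2)*(a - 5)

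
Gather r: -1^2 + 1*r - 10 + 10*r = 11*r - 11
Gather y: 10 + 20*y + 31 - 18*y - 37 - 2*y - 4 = 0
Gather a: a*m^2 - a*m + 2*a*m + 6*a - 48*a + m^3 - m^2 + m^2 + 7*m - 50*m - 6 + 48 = a*(m^2 + m - 42) + m^3 - 43*m + 42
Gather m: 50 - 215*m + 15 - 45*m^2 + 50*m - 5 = -45*m^2 - 165*m + 60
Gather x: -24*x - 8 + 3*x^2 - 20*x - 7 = 3*x^2 - 44*x - 15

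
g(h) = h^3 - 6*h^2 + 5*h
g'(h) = 3*h^2 - 12*h + 5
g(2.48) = -9.25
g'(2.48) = -6.31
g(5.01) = 0.20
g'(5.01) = 20.18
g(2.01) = -6.07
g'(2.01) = -7.00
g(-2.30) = -55.41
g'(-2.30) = 48.47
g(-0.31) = -2.16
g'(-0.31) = 9.01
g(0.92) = 0.30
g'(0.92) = -3.50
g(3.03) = -12.12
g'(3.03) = -3.82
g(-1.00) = -12.00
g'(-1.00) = 20.00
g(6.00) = 30.00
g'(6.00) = 41.00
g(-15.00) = -4800.00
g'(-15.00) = 860.00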